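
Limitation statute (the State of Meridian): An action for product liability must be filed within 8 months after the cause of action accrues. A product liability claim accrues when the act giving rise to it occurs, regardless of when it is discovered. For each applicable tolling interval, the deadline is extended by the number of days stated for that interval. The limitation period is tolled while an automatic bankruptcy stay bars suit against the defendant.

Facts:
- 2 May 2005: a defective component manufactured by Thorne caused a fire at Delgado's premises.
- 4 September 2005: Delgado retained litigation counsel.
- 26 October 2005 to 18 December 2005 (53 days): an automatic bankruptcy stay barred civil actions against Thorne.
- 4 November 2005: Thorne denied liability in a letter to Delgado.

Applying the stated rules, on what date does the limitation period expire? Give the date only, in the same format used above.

24 February 2006

The claim accrued on 2 May 2005, when the wrongful act occurred.
Adding the 8 months base period to 2 May 2005 gives a deadline of 2 January 2006, before any tolling.
The period was tolled for 53 days by the automatic bankruptcy stay (26 October 2005 to 18 December 2005), pushing the deadline to 24 February 2006.
None of the other events listed affects the running of the period under the stated rules.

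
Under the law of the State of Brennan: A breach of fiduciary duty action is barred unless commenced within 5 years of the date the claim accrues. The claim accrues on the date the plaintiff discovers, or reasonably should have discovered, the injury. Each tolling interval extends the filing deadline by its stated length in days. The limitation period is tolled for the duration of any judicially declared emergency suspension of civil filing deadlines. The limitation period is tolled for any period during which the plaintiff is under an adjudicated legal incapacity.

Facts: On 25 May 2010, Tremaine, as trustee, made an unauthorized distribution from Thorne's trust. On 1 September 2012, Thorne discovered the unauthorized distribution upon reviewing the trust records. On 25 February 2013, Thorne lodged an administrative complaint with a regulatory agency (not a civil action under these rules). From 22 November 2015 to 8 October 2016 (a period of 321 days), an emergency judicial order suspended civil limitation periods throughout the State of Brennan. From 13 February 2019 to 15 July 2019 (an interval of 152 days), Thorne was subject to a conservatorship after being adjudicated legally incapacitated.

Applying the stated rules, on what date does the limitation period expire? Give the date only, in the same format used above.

19 July 2018

The claim did not accrue until Thorne discovered the injury on 1 September 2012; the 25 May 2010 act date does not start the clock under the stated rule.
5 years from 1 September 2012 is 1 September 2017.
Because the emergency suspension of filing deadlines ran from 22 November 2015 to 8 October 2016, the deadline is extended by 321 days to 19 July 2018.
The plaintiff's legal incapacity from 13 February 2019 to 15 July 2019 began after the period had already run on 19 July 2018, so it has no tolling effect.
None of the other events listed affects the running of the period under the stated rules.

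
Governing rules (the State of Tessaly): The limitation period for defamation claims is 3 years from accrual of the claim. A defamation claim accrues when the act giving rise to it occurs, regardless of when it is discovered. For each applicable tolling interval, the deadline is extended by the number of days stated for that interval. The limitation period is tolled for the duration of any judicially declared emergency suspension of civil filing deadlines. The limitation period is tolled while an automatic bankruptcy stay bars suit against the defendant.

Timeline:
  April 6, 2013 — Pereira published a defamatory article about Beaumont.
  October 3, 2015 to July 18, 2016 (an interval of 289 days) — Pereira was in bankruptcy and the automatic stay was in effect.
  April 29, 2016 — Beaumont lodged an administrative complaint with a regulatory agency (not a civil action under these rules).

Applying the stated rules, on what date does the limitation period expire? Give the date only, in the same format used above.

The limitation period began to run on April 6, 2013.
3 years from April 6, 2013 is April 6, 2016.
The automatic bankruptcy stay from October 3, 2015 to July 18, 2016 tolled the period for 289 days, extending the deadline to January 20, 2017.
Nothing else in the chronology tolls or restarts the period.

January 20, 2017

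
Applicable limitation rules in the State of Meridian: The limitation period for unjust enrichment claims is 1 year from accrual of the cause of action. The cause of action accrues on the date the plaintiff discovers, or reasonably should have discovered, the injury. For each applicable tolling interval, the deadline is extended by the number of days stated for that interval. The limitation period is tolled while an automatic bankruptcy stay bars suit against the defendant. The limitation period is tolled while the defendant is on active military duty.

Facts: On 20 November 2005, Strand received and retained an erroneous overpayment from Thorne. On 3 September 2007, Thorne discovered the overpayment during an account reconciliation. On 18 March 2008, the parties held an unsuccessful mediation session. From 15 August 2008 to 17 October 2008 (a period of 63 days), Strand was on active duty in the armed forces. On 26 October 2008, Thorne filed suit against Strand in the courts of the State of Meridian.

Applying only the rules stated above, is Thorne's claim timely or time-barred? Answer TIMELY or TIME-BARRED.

TIMELY

Under the discovery rule, the claim accrued on 3 September 2007, when Thorne discovered the injury — not on the 20 November 2005 date of the underlying act.
The untolled deadline — 1 year after 3 September 2007 — is 3 September 2008.
The defendant's active military service from 15 August 2008 to 17 October 2008 tolled the period for 63 days, extending the deadline to 5 November 2008.
None of the other events listed affects the running of the period under the stated rules.
Filing on 26 October 2008 beat the 5 November 2008 deadline — the action is timely.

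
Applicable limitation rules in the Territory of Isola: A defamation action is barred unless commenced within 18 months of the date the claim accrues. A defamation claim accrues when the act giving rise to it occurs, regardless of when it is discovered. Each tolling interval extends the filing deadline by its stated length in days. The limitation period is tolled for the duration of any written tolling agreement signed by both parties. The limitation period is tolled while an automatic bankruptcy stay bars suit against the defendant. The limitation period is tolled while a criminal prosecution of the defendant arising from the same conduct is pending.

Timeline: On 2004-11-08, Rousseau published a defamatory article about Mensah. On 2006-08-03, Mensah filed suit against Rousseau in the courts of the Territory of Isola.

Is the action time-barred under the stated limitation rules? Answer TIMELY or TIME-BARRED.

TIME-BARRED

The limitation period began to run on 2004-11-08.
Adding the 18 months base period to 2004-11-08 gives a deadline of 2006-05-08, before any tolling.
Filing on 2006-08-03 missed the 2006-05-08 deadline — the action is time-barred.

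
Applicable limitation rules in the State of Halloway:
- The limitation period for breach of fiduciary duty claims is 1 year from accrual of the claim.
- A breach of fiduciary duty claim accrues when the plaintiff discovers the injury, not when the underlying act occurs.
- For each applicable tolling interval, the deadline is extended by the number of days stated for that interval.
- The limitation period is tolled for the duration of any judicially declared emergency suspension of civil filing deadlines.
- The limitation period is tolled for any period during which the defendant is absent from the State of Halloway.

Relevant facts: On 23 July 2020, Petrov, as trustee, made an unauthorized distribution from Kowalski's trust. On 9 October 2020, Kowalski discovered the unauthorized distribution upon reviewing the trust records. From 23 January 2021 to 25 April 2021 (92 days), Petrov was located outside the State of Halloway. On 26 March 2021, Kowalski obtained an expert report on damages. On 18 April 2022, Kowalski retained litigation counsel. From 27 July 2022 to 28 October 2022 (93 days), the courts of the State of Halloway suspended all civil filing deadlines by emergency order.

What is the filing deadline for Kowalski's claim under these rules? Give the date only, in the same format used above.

9 January 2022

Under the discovery rule, the claim accrued on 9 October 2020, when Kowalski discovered the injury — not on the 23 July 2020 date of the underlying act.
The untolled deadline — 1 year after 9 October 2020 — is 9 October 2021.
The defendant's absence from the jurisdiction from 23 January 2021 to 25 April 2021 tolled the period for 92 days, extending the deadline to 9 January 2022.
The emergency suspension of filing deadlines starting 27 July 2022 came too late — the period had run on 9 January 2022 — and so does not extend the deadline.
None of the other events listed affects the running of the period under the stated rules.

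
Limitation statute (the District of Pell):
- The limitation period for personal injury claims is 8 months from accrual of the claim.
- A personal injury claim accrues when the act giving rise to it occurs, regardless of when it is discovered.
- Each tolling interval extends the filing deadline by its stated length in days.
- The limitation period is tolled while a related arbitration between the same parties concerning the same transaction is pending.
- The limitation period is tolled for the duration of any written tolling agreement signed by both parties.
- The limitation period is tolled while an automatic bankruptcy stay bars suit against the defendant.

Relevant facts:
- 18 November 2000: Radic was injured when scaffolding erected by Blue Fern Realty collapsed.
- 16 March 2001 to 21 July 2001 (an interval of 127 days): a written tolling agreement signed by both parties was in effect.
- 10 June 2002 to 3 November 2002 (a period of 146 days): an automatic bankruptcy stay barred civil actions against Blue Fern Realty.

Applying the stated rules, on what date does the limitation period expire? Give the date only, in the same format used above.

22 November 2001

The limitation period began to run on 18 November 2000.
Adding the 8 months base period to 18 November 2000 gives a deadline of 18 July 2001, before any tolling.
The written tolling agreement from 16 March 2001 to 21 July 2001 tolled the period for 127 days, extending the deadline to 22 November 2001.
The automatic bankruptcy stay from 10 June 2002 to 3 November 2002 began after the period had already run on 22 November 2001, so it has no tolling effect.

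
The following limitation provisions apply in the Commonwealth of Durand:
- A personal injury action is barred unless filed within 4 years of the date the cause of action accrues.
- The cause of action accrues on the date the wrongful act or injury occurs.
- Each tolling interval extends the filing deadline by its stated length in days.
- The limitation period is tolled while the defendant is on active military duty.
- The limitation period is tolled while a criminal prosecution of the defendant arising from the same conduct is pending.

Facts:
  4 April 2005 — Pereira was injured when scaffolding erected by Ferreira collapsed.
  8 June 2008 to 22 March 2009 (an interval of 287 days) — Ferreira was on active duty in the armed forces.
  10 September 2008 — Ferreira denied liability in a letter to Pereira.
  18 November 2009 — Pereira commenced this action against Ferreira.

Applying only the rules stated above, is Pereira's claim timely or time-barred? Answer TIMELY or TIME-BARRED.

The claim accrued on 4 April 2005, when the wrongful act occurred.
The untolled deadline — 4 years after 4 April 2005 — is 4 April 2009.
The defendant's active military service from 8 June 2008 to 22 March 2009 tolled the period for 287 days, extending the deadline to 16 January 2010.
None of the other events listed affects the running of the period under the stated rules.
Pereira filed on 18 November 2009, before the 16 January 2010 deadline, so the action is timely.

TIMELY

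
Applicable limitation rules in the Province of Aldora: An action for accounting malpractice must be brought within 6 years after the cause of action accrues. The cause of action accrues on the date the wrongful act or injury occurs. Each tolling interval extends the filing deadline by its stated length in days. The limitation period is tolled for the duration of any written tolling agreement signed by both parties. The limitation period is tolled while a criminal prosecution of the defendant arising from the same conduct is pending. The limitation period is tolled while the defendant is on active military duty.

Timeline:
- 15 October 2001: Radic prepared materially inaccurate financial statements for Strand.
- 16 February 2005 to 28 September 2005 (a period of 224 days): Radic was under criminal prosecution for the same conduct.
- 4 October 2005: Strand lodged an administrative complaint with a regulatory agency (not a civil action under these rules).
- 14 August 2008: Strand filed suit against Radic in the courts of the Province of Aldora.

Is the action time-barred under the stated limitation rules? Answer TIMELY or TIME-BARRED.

TIME-BARRED

The cause of action accrued on 15 October 2001, the date of the act.
6 years from 15 October 2001 is 15 October 2007.
The period was tolled for 224 days by the pending criminal prosecution (16 February 2005 to 28 September 2005), pushing the deadline to 26 May 2008.
The other events in the timeline have no effect on the limitation period under the stated rules.
Strand filed on 14 August 2008, after the 26 May 2008 deadline, so the action is time-barred.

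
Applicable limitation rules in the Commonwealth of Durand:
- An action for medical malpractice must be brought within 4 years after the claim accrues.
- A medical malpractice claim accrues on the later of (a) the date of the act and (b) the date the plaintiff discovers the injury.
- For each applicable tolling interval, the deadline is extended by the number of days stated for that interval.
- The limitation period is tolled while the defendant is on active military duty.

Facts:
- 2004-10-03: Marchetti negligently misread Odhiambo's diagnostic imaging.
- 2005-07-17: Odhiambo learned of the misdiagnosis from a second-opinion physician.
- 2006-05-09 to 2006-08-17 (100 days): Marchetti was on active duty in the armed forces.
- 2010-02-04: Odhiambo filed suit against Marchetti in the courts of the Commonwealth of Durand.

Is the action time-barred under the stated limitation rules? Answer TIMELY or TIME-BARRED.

TIME-BARRED

The claim accrued on 2005-07-17 — the later of the 2004-10-03 act and the 2005-07-17 discovery.
Adding the 4 years base period to 2005-07-17 gives a deadline of 2009-07-17, before any tolling.
The defendant's active military service from 2006-05-09 to 2006-08-17 tolled the period for 100 days, extending the deadline to 2009-10-25.
Filing on 2010-02-04 missed the 2009-10-25 deadline — the action is time-barred.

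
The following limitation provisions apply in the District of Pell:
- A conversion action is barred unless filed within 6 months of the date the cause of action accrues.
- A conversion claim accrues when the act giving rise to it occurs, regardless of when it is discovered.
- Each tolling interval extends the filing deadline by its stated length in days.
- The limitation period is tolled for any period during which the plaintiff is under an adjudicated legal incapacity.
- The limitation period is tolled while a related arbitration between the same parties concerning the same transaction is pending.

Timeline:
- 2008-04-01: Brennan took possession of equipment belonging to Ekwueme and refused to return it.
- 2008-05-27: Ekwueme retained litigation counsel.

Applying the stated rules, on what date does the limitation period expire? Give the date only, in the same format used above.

The cause of action accrued on 2008-04-01, the date of the act.
Adding the 6 months base period to 2008-04-01 gives a deadline of 2008-10-01, before any tolling.
Nothing else in the chronology tolls or restarts the period.

2008-10-01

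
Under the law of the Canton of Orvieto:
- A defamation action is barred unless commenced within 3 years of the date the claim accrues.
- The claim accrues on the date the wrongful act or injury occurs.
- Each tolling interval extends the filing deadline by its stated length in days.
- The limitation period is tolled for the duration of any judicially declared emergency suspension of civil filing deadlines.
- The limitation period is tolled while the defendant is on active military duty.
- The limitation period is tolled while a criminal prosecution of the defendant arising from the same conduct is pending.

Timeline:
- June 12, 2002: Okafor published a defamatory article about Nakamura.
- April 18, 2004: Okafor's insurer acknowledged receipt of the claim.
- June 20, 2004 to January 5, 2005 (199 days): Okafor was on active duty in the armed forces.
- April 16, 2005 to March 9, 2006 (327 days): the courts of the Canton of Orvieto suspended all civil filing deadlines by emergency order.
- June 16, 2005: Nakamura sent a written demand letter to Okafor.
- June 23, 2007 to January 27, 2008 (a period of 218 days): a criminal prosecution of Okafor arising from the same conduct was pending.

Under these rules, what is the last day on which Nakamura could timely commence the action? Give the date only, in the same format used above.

November 20, 2006

The claim accrued on June 12, 2002, the date of the act.
Adding the 3 years base period to June 12, 2002 gives a deadline of June 12, 2005, before any tolling.
The defendant's active military service from June 20, 2004 to January 5, 2005 tolled the period for 199 days, extending the deadline to December 28, 2005.
The emergency suspension of filing deadlines from April 16, 2005 to March 9, 2006 tolled the period for 327 days, extending the deadline to November 20, 2006.
The pending criminal prosecution starting June 23, 2007 came too late — the period had run on November 20, 2006 — and so does not extend the deadline.
Nothing else in the chronology tolls or restarts the period.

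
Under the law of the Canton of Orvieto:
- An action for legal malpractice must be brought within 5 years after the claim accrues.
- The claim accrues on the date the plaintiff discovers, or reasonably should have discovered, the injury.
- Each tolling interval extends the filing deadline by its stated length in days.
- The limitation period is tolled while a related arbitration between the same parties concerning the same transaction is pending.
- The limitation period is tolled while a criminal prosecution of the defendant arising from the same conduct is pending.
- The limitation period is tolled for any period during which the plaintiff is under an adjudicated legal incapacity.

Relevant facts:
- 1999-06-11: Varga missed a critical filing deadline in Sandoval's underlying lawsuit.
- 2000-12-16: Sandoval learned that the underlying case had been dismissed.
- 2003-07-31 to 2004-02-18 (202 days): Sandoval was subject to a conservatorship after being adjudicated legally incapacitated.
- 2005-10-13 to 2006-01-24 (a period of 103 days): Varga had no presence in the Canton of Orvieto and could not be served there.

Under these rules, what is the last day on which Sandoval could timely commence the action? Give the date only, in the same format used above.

The claim did not accrue until Sandoval discovered the injury on 2000-12-16; the 1999-06-11 act date does not start the clock under the stated rule.
Adding the 5 years base period to 2000-12-16 gives a deadline of 2005-12-16, before any tolling.
Because the plaintiff's legal incapacity ran from 2003-07-31 to 2004-02-18, the deadline is extended by 202 days to 2006-07-06.
No stated provision tolls the period for the defendant's absence, so the interval from 2005-10-13 to 2006-01-24 has no effect on the deadline.

2006-07-06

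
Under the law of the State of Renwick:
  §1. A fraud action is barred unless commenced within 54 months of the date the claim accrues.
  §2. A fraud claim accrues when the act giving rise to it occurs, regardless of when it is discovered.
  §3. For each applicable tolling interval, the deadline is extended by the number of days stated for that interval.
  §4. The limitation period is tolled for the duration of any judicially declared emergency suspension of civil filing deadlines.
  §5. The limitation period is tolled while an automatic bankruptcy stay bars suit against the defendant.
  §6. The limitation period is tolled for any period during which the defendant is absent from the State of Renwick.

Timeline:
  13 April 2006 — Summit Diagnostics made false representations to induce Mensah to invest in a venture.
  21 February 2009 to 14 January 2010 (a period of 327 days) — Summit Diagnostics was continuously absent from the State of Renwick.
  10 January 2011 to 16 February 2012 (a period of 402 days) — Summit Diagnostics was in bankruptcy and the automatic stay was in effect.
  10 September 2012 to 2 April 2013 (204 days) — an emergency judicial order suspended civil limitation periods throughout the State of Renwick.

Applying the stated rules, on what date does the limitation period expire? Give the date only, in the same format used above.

The claim accrued on 13 April 2006, when the wrongful act occurred.
Adding the 54 months base period to 13 April 2006 gives a deadline of 13 October 2010, before any tolling.
The period was tolled for 327 days by the defendant's absence from the jurisdiction (21 February 2009 to 14 January 2010), pushing the deadline to 5 September 2011.
Because the automatic bankruptcy stay ran from 10 January 2011 to 16 February 2012, the deadline is extended by 402 days to 11 October 2012.
The emergency suspension of filing deadlines from 10 September 2012 to 2 April 2013 tolled the period for 204 days, extending the deadline to 3 May 2013.

3 May 2013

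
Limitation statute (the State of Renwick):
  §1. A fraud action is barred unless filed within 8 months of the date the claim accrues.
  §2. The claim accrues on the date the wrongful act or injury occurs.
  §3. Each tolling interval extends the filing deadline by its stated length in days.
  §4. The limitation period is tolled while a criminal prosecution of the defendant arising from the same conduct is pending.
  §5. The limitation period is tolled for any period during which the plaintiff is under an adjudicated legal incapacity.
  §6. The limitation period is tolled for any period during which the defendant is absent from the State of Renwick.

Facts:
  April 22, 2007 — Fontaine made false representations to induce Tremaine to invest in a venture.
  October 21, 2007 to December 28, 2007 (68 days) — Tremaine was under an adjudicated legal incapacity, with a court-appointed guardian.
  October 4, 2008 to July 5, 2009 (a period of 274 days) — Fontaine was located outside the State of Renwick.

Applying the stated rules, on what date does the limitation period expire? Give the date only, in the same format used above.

The claim accrued on April 22, 2007, the date of the act.
The untolled deadline — 8 months after April 22, 2007 — is December 22, 2007.
The period was tolled for 68 days by the plaintiff's legal incapacity (October 21, 2007 to December 28, 2007), pushing the deadline to February 28, 2008.
The defendant's absence from the jurisdiction from October 4, 2008 to July 5, 2009 began after the period had already run on February 28, 2008, so it has no tolling effect.

February 28, 2008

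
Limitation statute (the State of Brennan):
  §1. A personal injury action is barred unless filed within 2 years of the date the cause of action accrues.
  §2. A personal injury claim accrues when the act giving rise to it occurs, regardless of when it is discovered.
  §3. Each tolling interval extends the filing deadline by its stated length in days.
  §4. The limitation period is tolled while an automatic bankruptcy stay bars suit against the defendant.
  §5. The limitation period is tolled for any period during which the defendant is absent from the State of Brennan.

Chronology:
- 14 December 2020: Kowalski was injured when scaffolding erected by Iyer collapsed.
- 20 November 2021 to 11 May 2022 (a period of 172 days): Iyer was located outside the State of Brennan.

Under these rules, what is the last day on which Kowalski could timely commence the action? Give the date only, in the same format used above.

4 June 2023

The cause of action accrued on 14 December 2020, the date of the act.
2 years from 14 December 2020 is 14 December 2022.
Because the defendant's absence from the jurisdiction ran from 20 November 2021 to 11 May 2022, the deadline is extended by 172 days to 4 June 2023.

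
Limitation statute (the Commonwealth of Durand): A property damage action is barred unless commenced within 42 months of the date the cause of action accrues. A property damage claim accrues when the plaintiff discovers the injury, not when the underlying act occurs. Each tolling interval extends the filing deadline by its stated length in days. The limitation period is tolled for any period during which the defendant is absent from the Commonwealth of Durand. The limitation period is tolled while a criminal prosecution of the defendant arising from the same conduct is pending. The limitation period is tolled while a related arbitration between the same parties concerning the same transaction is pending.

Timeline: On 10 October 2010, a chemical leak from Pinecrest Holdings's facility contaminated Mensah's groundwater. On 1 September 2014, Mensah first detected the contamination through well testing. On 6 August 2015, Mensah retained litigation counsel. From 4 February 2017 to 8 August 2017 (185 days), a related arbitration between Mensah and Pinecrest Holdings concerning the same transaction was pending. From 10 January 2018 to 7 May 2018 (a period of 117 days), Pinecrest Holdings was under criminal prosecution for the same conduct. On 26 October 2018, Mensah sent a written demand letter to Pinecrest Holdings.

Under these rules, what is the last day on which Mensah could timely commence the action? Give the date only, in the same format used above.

28 December 2018

The claim did not accrue until Mensah discovered the injury on 1 September 2014; the 10 October 2010 act date does not start the clock under the stated rule.
42 months from 1 September 2014 is 1 March 2018.
The pending related arbitration from 4 February 2017 to 8 August 2017 tolled the period for 185 days, extending the deadline to 2 September 2018.
The period was tolled for 117 days by the pending criminal prosecution (10 January 2018 to 7 May 2018), pushing the deadline to 28 December 2018.
None of the other events listed affects the running of the period under the stated rules.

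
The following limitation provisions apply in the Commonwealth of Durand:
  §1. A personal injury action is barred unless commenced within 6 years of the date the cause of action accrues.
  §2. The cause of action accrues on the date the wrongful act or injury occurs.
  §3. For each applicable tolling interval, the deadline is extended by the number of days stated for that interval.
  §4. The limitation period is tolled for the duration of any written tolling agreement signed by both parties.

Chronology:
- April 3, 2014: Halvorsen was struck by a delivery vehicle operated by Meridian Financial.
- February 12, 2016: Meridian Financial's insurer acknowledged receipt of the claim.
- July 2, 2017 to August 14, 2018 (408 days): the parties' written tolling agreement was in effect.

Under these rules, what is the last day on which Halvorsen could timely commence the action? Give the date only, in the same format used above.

May 16, 2021

The limitation period began to run on April 3, 2014.
Adding the 6 years base period to April 3, 2014 gives a deadline of April 3, 2020, before any tolling.
Because the written tolling agreement ran from July 2, 2017 to August 14, 2018, the deadline is extended by 408 days to May 16, 2021.
None of the other events listed affects the running of the period under the stated rules.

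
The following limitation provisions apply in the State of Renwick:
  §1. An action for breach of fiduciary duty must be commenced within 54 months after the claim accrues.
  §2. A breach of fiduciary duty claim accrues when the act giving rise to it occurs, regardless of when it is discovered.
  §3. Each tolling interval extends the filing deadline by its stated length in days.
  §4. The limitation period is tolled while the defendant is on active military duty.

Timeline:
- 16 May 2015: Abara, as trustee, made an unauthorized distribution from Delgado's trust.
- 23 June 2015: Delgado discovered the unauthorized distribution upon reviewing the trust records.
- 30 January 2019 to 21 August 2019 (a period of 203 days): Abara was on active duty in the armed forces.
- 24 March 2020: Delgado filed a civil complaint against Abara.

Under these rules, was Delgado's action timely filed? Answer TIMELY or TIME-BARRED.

TIMELY

Because the rule ties accrual to occurrence, the claim accrued on 16 May 2015, not on the 23 June 2015 discovery date.
Adding the 54 months base period to 16 May 2015 gives a deadline of 16 November 2019, before any tolling.
The period was tolled for 203 days by the defendant's active military service (30 January 2019 to 21 August 2019), pushing the deadline to 6 June 2020.
Filing on 24 March 2020 beat the 6 June 2020 deadline — the action is timely.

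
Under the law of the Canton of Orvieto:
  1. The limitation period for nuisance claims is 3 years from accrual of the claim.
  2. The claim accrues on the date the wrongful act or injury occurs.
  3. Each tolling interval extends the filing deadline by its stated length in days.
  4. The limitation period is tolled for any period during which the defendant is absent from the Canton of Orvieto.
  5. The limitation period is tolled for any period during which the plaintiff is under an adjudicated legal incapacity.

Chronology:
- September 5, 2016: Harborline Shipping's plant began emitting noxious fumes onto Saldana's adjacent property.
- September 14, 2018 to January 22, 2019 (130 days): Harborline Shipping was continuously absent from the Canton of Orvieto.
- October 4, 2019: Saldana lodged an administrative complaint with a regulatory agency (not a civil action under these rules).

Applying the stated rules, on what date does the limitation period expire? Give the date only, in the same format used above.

January 13, 2020

The claim accrued on September 5, 2016, the date of the act.
3 years from September 5, 2016 is September 5, 2019.
The defendant's absence from the jurisdiction from September 14, 2018 to January 22, 2019 tolled the period for 130 days, extending the deadline to January 13, 2020.
Nothing else in the chronology tolls or restarts the period.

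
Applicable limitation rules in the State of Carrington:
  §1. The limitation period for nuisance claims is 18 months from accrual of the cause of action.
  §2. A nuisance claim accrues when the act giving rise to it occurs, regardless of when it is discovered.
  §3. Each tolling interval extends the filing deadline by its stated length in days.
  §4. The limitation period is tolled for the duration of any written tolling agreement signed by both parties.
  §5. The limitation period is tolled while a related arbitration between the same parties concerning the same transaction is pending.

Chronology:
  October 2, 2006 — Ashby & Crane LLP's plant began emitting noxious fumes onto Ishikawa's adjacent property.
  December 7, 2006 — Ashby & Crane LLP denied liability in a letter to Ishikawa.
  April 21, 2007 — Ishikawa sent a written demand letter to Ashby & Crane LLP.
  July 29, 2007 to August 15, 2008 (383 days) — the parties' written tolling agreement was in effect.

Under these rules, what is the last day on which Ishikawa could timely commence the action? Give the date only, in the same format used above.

The cause of action accrued on October 2, 2006, the date of the act.
Adding the 18 months base period to October 2, 2006 gives a deadline of April 2, 2008, before any tolling.
The period was tolled for 383 days by the written tolling agreement (July 29, 2007 to August 15, 2008), pushing the deadline to April 20, 2009.
None of the other events listed affects the running of the period under the stated rules.

April 20, 2009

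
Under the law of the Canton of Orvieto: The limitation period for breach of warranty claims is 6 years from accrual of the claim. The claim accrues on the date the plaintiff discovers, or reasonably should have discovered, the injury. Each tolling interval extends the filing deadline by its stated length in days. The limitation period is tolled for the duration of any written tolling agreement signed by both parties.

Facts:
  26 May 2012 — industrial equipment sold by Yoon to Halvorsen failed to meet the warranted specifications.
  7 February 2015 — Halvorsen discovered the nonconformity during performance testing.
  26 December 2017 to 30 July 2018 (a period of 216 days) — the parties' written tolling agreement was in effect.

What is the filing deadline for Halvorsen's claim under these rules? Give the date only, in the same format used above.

11 September 2021

Under the discovery rule, the claim accrued on 7 February 2015, when Halvorsen discovered the injury — not on the 26 May 2012 date of the underlying act.
6 years from 7 February 2015 is 7 February 2021.
The written tolling agreement from 26 December 2017 to 30 July 2018 tolled the period for 216 days, extending the deadline to 11 September 2021.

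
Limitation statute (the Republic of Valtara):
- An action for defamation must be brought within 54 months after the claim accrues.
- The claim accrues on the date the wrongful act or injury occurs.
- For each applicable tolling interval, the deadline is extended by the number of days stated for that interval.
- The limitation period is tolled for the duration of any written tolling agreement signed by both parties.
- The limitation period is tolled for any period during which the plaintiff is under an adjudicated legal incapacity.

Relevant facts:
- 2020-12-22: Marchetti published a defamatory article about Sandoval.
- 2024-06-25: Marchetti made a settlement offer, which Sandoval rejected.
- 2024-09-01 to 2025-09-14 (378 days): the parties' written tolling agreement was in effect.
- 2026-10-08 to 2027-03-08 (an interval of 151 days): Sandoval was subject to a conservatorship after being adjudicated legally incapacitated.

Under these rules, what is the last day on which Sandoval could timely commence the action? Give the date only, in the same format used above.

2026-07-05

The claim accrued on 2020-12-22, when the wrongful act occurred.
54 months from 2020-12-22 is 2025-06-22.
The written tolling agreement from 2024-09-01 to 2025-09-14 tolled the period for 378 days, extending the deadline to 2026-07-05.
By the time the plaintiff's legal incapacity began on 2026-10-08, the limitation period had already expired on 2026-07-05; that interval cannot revive it.
None of the other events listed affects the running of the period under the stated rules.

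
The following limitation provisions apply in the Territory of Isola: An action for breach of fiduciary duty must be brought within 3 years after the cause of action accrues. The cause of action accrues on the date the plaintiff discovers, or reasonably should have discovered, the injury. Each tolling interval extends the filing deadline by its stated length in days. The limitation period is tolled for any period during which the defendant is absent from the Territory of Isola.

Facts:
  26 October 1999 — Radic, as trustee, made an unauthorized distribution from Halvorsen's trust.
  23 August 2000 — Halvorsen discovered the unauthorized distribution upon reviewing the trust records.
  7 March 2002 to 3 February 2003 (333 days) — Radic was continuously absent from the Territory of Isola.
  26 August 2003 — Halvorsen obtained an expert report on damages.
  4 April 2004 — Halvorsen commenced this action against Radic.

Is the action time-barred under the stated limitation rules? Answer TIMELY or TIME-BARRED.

Accrual is tied to discovery, so the period began on 23 August 2000 rather than on 26 October 1999 when the act occurred.
Adding the 3 years base period to 23 August 2000 gives a deadline of 23 August 2003, before any tolling.
Because the defendant's absence from the jurisdiction ran from 7 March 2002 to 3 February 2003, the deadline is extended by 333 days to 21 July 2004.
Nothing else in the chronology tolls or restarts the period.
Filing on 4 April 2004 beat the 21 July 2004 deadline — the action is timely.

TIMELY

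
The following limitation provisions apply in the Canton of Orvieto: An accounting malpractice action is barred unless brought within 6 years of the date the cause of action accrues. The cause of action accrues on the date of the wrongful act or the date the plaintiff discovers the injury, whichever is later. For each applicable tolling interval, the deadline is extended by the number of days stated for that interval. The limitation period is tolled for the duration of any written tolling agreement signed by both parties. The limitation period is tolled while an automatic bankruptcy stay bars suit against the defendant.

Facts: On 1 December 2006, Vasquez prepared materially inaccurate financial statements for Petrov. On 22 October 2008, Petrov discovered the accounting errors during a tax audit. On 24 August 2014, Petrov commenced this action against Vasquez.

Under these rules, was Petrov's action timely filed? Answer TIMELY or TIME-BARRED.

Taking the later of the act (1 December 2006) and discovery (22 October 2008), the claim accrued on 22 October 2008.
The untolled deadline — 6 years after 22 October 2008 — is 22 October 2014.
Petrov filed on 24 August 2014, before the 22 October 2014 deadline, so the action is timely.

TIMELY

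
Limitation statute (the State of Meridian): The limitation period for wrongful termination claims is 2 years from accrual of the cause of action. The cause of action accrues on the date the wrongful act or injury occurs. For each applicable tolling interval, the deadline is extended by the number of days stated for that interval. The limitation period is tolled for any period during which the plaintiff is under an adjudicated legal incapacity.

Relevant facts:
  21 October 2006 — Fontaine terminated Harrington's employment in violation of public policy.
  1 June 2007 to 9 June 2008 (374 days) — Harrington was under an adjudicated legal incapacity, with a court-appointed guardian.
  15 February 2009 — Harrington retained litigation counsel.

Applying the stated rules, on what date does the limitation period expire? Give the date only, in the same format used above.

30 October 2009

The cause of action accrued on 21 October 2006, the date of the act.
2 years from 21 October 2006 is 21 October 2008.
Because the plaintiff's legal incapacity ran from 1 June 2007 to 9 June 2008, the deadline is extended by 374 days to 30 October 2009.
None of the other events listed affects the running of the period under the stated rules.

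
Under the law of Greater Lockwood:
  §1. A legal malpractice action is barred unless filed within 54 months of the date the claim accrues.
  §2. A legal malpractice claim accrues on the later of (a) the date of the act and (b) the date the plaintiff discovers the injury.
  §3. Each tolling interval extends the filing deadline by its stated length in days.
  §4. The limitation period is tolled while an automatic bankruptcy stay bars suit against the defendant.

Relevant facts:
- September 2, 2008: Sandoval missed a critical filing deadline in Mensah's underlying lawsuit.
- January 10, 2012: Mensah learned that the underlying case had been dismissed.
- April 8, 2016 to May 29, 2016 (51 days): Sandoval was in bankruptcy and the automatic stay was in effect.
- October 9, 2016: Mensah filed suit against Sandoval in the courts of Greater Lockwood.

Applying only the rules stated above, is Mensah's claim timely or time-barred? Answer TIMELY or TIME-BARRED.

TIME-BARRED

Because discovery on January 10, 2012 post-dates the September 2, 2008 act, accrual under the later-of rule falls on January 10, 2012.
54 months from January 10, 2012 is July 10, 2016.
The automatic bankruptcy stay from April 8, 2016 to May 29, 2016 tolled the period for 51 days, extending the deadline to August 30, 2016.
Mensah filed on October 9, 2016, after the August 30, 2016 deadline, so the action is time-barred.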